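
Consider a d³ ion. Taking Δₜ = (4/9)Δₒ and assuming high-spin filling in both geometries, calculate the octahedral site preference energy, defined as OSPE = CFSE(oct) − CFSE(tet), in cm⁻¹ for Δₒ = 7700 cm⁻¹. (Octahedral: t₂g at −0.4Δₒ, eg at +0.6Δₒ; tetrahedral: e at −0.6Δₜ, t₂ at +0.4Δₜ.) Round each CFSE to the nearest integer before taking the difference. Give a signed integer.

-6502

Octahedral high-spin t₂g³ eg⁰: CFSE = -1.2 × 7700 = -9240 cm⁻¹.
Tetrahedral: e² t₂¹, CFSE = 2(−0.6) + 1(+0.4) = -0.8Δₜ = -0.8 × (4/9) × 7700 = -2738 cm⁻¹.
OSPE = CFSE(oct) − CFSE(tet) = -9240 − (-2738) = -6502 cm⁻¹.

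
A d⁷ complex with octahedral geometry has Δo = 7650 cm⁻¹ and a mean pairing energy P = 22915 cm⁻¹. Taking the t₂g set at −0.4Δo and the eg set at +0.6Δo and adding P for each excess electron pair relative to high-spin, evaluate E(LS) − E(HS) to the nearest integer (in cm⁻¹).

15265

High-spin: t₂g⁵ eg², CFSE = -0.8Δo = -6120 cm⁻¹.
For low-spin the configuration is t₂g⁶ eg¹: orbital energy -1.8 × 7650 = -13770 cm⁻¹, and 1 additional pair relative to high-spin adds 22915 cm⁻¹, giving 9145 cm⁻¹.
E(LS) − E(HS) = 9145 − (-6120) = 15265 cm⁻¹.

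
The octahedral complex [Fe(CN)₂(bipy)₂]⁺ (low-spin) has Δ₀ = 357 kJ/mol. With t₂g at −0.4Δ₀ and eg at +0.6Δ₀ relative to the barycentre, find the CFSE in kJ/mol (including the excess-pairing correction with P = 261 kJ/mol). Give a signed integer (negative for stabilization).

Ligand charges: 2×(-1) from CN⁻ and 2×(+0) from bipy sum to -2; with overall charge +1, Fe is +3.
Fe sits in group 8; removing 3 electrons leaves Fe³⁺ with 8 − 3 = 5 d electrons.
Electron filling gives t₂g⁵ eg⁰.
Orbital CFSE = 5(-0.4) + 0(0.6) = -2.0Δ₀ = -2.0 × 357 = -714 kJ/mol.
High-spin d⁵ would be t₂g³ eg² with 0 pairs; low-spin has 2, so 2 excess pairs cost +2P = +522 kJ/mol.
Combining: -714 + 522 = -192 kJ/mol.

-192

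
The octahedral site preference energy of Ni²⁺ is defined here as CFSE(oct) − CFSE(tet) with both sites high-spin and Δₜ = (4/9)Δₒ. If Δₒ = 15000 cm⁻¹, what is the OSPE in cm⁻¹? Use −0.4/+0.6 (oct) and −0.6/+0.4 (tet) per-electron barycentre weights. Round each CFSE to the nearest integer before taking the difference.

-12667

Group 10 minus oxidation state +2 gives a d⁸ configuration for Ni²⁺.
In an octahedral site d⁸ (HS) is t2g^6 e_g^2, giving CFSE(oct) = -1.2Δₒ = -18000 cm⁻¹.
Tetrahedral: e^4 t2^4, CFSE = 4(−0.6) + 4(+0.4) = -0.8Δₜ = -0.8 × (4/9) × 15000 = -5333 cm⁻¹.
OSPE = CFSE(oct) − CFSE(tet) = -18000 − (-5333) = -12667 cm⁻¹.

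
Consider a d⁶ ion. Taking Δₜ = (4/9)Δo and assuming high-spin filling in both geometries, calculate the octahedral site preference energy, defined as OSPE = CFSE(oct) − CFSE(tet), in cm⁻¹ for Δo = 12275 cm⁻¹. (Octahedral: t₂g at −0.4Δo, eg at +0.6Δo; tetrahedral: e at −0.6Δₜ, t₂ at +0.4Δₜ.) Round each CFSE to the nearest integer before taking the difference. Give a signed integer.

-1637

Octahedral (high-spin): t2g^4 e_g^2, CFSE = 4(−0.4) + 2(+0.6) = -0.4Δo = -0.4 × 12275 = -4910 cm⁻¹.
Tetrahedral: e^3 t2^3, CFSE = 3(−0.6) + 3(+0.4) = -0.6Δₜ = -0.6 × (4/9) × 12275 = -3273 cm⁻¹.
OSPE = CFSE(oct) − CFSE(tet) = -4910 − (-3273) = -1637 cm⁻¹.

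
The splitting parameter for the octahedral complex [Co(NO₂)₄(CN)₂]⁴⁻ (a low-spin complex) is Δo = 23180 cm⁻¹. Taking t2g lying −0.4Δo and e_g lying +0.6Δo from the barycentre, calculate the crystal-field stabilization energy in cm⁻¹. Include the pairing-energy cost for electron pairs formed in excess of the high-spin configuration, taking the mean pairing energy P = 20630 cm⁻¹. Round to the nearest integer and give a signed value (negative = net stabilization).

Ligand charges: 4×(-1) from NO₂⁻ and 2×(-1) from CN⁻ sum to -6; with overall charge -4, Co is +2.
Co²⁺: group 9, so d-count = 9 − 2 = 7.
Configuration: t2g^6 e_g^1.
The orbital stabilization is -1.8Δo = -1.8 × 23180 = -41724 cm⁻¹.
Pairing penalty: 3 pairs vs 2 in the high-spin reference → 1 extra × P = 20630 cm⁻¹.
Net CFSE = -41724 + 20630 = -21094 cm⁻¹.

-21094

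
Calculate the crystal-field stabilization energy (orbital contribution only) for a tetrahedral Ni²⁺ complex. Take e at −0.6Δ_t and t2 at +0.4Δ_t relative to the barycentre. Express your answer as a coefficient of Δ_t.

Ni sits in group 10; removing 2 electrons leaves Ni²⁺ with 10 − 2 = 8 d electrons.
Tetrahedral splitting is small, so the complex is high-spin.
Configuration: e^4 t2^4.
CFSE = 4(-0.6Δ_t) + 4(0.4Δ_t) = -2.4Δ_t + 1.6Δ_t = -0.8Δ_t.

-0.8 Δ_t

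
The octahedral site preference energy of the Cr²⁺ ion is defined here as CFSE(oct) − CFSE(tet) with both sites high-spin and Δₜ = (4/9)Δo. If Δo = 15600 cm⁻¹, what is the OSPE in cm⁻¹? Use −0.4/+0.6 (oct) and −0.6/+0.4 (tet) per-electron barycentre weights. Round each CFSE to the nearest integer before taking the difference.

-6587

Cr is in group 6, so Cr²⁺ is d⁴ (6 − 2 = 4).
Octahedral high-spin t₂g³ eg¹: CFSE = -0.6 × 15600 = -9360 cm⁻¹.
Tetrahedral e² t₂² gives -0.4Δₜ = -0.4 × (4/9) × 15600 = -2773 cm⁻¹.
OSPE = -9360 − (-2773) = -6587 cm⁻¹.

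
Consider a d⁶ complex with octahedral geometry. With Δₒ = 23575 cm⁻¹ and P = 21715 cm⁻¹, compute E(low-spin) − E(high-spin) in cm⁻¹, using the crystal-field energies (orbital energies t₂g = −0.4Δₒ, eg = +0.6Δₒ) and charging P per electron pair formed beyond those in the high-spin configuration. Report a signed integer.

In the high-spin limit (t₂g⁴ eg²) the orbital term is -0.4Δₒ = -9430 cm⁻¹, with no excess pairing.
For low-spin the configuration is t₂g⁶ eg⁰: orbital energy -2.4 × 23575 = -56580 cm⁻¹, and 2 additional pairs relative to high-spin add 43430 cm⁻¹, giving -13150 cm⁻¹.
The difference is -13150 − (-9430) = -3720 cm⁻¹, so low-spin lies lower.

-3720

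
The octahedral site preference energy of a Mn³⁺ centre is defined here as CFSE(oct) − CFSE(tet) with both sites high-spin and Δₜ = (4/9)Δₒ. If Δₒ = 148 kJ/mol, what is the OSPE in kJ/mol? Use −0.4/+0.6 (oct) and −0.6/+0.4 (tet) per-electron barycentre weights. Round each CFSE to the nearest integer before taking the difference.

-63

Mn³⁺: group 7, so d-count = 7 − 3 = 4.
Octahedral (high-spin): t₂g³ eg¹, CFSE = 3(−0.4) + 1(+0.6) = -0.6Δₒ = -0.6 × 148 = -89 kJ/mol.
Tetrahedral e² t₂² gives -0.4Δₜ = -0.4 × (4/9) × 148 = -26 kJ/mol.
OSPE = -89 − (-26) = -63 kJ/mol.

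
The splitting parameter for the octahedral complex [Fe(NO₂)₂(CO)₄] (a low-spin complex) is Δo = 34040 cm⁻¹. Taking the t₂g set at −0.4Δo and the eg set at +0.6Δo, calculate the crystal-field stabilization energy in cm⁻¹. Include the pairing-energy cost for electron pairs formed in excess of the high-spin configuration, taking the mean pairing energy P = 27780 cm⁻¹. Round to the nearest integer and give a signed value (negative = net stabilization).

-26136

Ligand charges: 2×(-1) from NO₂⁻ and 4×(+0) from CO sum to -2; with overall charge +0, Fe is +2.
Fe sits in group 8; removing 2 electrons leaves Fe²⁺ with 8 − 2 = 6 d electrons.
The d⁶ electrons fill as t₂g⁶ eg⁰.
CFSE(orbital) = 6×(-0.4Δo) + 0×(0.6Δo) = -2.4Δo; with Δo = 34040 cm⁻¹ that is -81696 cm⁻¹.
Relative to high-spin t₂g⁴ eg² (1 paired), the low-spin configuration has 2 additional pairs, contributing +2 × 27780 = +55560 cm⁻¹.
Net CFSE = -81696 + 55560 = -26136 cm⁻¹.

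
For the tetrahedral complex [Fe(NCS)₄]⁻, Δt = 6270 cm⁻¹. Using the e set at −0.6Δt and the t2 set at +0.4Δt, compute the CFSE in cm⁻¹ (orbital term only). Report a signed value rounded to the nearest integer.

0

Each NCS⁻ contributes -1; 4 × (-1) = -4. With overall charge -1, Fe is in the +3 oxidation state.
Fe is in group 8, so Fe³⁺ is d⁵ (8 − 3 = 5).
With tetrahedral geometry the complex is necessarily high-spin.
Electron filling gives e^2 t2^3.
The orbital stabilization is 0.0Δt = 0.0 × 6270 = 0 cm⁻¹.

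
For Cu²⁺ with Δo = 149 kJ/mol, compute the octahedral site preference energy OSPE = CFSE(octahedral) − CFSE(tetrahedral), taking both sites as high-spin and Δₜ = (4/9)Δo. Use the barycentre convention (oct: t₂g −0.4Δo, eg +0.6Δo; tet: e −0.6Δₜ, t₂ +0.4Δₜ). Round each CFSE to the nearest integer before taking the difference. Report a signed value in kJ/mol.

-63

Cu sits in group 11; removing 2 electrons leaves Cu²⁺ with 11 − 2 = 9 d electrons.
Octahedral (high-spin): t2g^6 e_g^3, CFSE = 6(−0.4) + 3(+0.6) = -0.6Δo = -0.6 × 149 = -89 kJ/mol.
In a tetrahedral site the filling is e^4 t2^5: CFSE(tet) = -0.4Δₜ = -0.4 × (4/9)(149) = -26 kJ/mol.
OSPE = CFSE(oct) − CFSE(tet) = -89 − (-26) = -63 kJ/mol.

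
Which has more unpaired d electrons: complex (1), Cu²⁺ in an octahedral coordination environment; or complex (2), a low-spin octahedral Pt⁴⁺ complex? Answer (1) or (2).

(1)

(1): Group 11 minus oxidation state +2 gives a d⁹ configuration for Cu²⁺; t₂g⁶ eg³ → 1 unpaired.
(2): Pt⁴⁺: group 10, so d-count = 10 − 4 = 6; t₂g⁶ eg⁰ → 0 unpaired.
So (1) has more unpaired electrons.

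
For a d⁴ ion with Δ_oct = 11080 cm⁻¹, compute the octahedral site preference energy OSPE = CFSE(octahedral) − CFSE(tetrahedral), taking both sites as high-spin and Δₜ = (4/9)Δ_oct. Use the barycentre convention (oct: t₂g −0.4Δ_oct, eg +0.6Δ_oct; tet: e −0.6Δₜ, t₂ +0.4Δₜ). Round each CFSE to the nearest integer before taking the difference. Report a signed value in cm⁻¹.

-4678

Octahedral (high-spin): t₂g³ eg¹, CFSE = 3(−0.4) + 1(+0.6) = -0.6Δ_oct = -0.6 × 11080 = -6648 cm⁻¹.
In a tetrahedral site the filling is e² t₂²: CFSE(tet) = -0.4Δₜ = -0.4 × (4/9)(11080) = -1970 cm⁻¹.
Subtracting, OSPE = -6648 − (-1970) = -4678 cm⁻¹.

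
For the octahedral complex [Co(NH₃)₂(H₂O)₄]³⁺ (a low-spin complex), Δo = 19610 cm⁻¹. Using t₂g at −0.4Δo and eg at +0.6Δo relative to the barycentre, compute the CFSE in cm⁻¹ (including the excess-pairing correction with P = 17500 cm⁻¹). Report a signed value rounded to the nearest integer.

-12064

Ligand charges: 2×(+0) from NH₃ and 4×(+0) from H₂O sum to +0; with overall charge +3, Co is +3.
Co is in group 9, so Co³⁺ is d⁶ (9 − 3 = 6).
Electron filling gives t₂g⁶ eg⁰.
The orbital stabilization is -2.4Δo = -2.4 × 19610 = -47064 cm⁻¹.
Relative to high-spin t₂g⁴ eg² (1 paired), the low-spin configuration has 2 additional pairs, contributing +2 × 17500 = +35000 cm⁻¹.
Overall CFSE = -47064 + 35000 = -12064 cm⁻¹.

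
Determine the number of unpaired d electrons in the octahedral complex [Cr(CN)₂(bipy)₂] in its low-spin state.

Ligand charges: 2×(-1) from CN⁻ and 2×(+0) from bipy sum to -2; with overall charge +0, Cr is +2.
Group 6 minus oxidation state +2 gives a d⁴ configuration for Cr²⁺.
Configuration: t₂g⁴ eg⁰, giving 2 unpaired electrons.

2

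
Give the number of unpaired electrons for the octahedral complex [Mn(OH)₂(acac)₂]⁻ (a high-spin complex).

4

Ligand charges: 2×(-1) from OH⁻ and 2×(-1) from acac⁻ sum to -4; with overall charge -1, Mn is +3.
Mn³⁺: group 7, so d-count = 7 − 3 = 4.
Configuration: t₂g³ eg¹, giving 4 unpaired electrons.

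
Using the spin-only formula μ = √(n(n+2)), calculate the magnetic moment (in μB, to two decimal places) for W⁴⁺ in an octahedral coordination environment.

Group 6 minus oxidation state +4 gives a d² configuration for W⁴⁺.
Configuration: t₂g² eg⁰ → 2 unpaired electrons.
μ(spin-only) = √[2(2+2)] = √8 ≈ 2.83 μB.

2.83 μB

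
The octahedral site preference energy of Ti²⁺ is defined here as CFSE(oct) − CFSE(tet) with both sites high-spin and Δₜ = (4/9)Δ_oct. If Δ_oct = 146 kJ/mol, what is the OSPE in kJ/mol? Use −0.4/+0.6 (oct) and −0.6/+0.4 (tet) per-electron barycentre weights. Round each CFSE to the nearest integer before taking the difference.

-39

Ti is in group 4, so Ti²⁺ is d² (4 − 2 = 2).
In an octahedral site d² (HS) is t2g^2 e_g^0, giving CFSE(oct) = -0.8Δ_oct = -117 kJ/mol.
Tetrahedral: e^2 t2^0, CFSE = 2(−0.6) + 0(+0.4) = -1.2Δₜ = -1.2 × (4/9) × 146 = -78 kJ/mol.
OSPE = -117 − (-78) = -39 kJ/mol.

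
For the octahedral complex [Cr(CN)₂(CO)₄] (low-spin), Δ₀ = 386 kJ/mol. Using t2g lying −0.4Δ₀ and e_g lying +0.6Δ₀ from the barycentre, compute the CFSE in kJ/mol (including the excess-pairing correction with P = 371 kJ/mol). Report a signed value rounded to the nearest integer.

Ligand charges: 2×(-1) from CN⁻ and 4×(+0) from CO sum to -2; with overall charge +0, Cr is +2.
Cr sits in group 6; removing 2 electrons leaves Cr²⁺ with 6 − 2 = 4 d electrons.
The d⁴ electrons fill as t2g^4 e_g^0.
The orbital stabilization is -1.6Δ₀ = -1.6 × 386 = -618 kJ/mol.
Pairing penalty: 1 pair vs 0 in the high-spin reference → 1 extra × P = 371 kJ/mol.
Net CFSE = -618 + 371 = -247 kJ/mol.

-247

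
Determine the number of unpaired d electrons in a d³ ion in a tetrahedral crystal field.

Tetrahedral fields are weak (Δₜ ≈ 4/9 Δₒ), so electrons fill high-spin.
Configuration: e² t₂¹, giving 3 unpaired electrons.

3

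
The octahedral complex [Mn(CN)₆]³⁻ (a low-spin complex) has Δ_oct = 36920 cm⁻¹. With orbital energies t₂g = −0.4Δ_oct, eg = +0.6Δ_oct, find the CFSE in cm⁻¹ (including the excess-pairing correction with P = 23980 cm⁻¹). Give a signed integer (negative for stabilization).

Each CN⁻ contributes -1; 6 × (-1) = -6. With overall charge -3, Mn is in the +3 oxidation state.
Mn³⁺: group 7, so d-count = 7 − 3 = 4.
Configuration: t₂g⁴ eg⁰.
The orbital stabilization is -1.6Δ_oct = -1.6 × 36920 = -59072 cm⁻¹.
Pairing penalty: 1 pair vs 0 in the high-spin reference → 1 extra × P = 23980 cm⁻¹.
Overall CFSE = -59072 + 23980 = -35092 cm⁻¹.

-35092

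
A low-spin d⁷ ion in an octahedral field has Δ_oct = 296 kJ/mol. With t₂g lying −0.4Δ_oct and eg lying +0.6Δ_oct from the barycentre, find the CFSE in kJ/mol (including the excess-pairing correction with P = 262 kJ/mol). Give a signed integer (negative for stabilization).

The d⁷ electrons fill as t₂g⁶ eg¹.
Orbital CFSE = 6(-0.4) + 1(0.6) = -1.8Δ_oct = -1.8 × 296 = -533 kJ/mol.
Pairing penalty: 3 pairs vs 2 in the high-spin reference → 1 extra × P = 262 kJ/mol.
Net CFSE = -533 + 262 = -271 kJ/mol.

-271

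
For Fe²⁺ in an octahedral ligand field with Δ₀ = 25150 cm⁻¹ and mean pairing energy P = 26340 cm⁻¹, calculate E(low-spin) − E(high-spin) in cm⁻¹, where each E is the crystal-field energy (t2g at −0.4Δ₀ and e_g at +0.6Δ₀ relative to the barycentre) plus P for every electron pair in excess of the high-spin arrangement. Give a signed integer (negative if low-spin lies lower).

2380

Fe²⁺: group 8, so d-count = 8 − 2 = 6.
In the high-spin limit (t2g^4 e_g^2) the orbital term is -0.4Δ₀ = -10060 cm⁻¹, with no excess pairing.
Low-spin t2g^6 e_g^0 gives -2.4Δ₀ = -60360 cm⁻¹, but forming 2 extra pairs costs 2P = 52680 cm⁻¹, so E(LS) = -60360 + 52680 = -7680 cm⁻¹.
Thus E(LS) − E(HS) = 2380 cm⁻¹.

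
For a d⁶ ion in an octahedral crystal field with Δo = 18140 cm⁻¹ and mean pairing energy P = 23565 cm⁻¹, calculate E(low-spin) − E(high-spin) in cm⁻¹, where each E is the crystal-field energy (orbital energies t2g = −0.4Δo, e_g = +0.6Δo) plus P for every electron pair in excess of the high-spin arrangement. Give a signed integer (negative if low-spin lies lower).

High-spin: t2g^4 e_g^2, CFSE = -0.4Δo = -7256 cm⁻¹.
Low-spin: t2g^6 e_g^0, orbital CFSE = -2.4Δo = -43536 cm⁻¹; plus 2 excess pairs × P = +47130 cm⁻¹; total 3594 cm⁻¹.
E(LS) − E(HS) = 3594 − (-7256) = 10850 cm⁻¹.

10850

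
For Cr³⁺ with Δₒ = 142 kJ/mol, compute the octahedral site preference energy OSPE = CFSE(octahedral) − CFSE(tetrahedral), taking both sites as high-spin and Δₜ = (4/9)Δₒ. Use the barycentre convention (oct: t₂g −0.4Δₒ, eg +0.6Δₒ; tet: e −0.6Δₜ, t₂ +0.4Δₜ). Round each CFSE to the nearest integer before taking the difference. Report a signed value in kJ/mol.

-120

Cr is in group 6, so Cr³⁺ is d³ (6 − 3 = 3).
Octahedral (high-spin): t2g^3 e_g^0, CFSE = 3(−0.4) + 0(+0.6) = -1.2Δₒ = -1.2 × 142 = -170 kJ/mol.
Tetrahedral: e^2 t2^1, CFSE = 2(−0.6) + 1(+0.4) = -0.8Δₜ = -0.8 × (4/9) × 142 = -50 kJ/mol.
OSPE = CFSE(oct) − CFSE(tet) = -170 − (-50) = -120 kJ/mol.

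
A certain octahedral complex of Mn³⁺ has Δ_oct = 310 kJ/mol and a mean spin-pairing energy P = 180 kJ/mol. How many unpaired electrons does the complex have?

Mn is in group 7, so Mn³⁺ is d⁴ (7 − 3 = 4).
With Δ_oct > P the complex is low-spin.
That gives t₂g⁴ eg⁰.
Unpaired electrons: 2.

2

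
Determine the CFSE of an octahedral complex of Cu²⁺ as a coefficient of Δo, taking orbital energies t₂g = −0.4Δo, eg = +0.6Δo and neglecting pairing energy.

Group 11 minus oxidation state +2 gives a d⁹ configuration for Cu²⁺.
For octahedral d⁹ the high- and low-spin configurations coincide.
Configuration: t₂g⁶ eg³.
CFSE = 6(-0.4Δo) + 3(0.6Δo) = -2.4Δo + 1.8Δo = -0.6Δo.

-0.6 Δo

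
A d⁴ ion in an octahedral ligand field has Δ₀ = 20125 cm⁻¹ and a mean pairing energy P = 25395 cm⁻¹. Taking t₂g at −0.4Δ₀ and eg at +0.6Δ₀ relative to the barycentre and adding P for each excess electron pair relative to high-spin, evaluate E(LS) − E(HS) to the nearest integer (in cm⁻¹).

In the high-spin limit (t₂g³ eg¹) the orbital term is -0.6Δ₀ = -12075 cm⁻¹, with no excess pairing.
Low-spin t₂g⁴ eg⁰ gives -1.6Δ₀ = -32200 cm⁻¹, but forming 1 extra pair costs 1P = 25395 cm⁻¹, so E(LS) = -32200 + 25395 = -6805 cm⁻¹.
E(LS) − E(HS) = -6805 − (-12075) = 5270 cm⁻¹.

5270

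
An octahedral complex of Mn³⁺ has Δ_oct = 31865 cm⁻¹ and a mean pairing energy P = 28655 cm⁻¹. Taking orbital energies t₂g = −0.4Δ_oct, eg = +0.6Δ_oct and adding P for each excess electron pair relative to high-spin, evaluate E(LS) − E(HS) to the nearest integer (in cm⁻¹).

-3210

Group 7 minus oxidation state +3 gives a d⁴ configuration for Mn³⁺.
High-spin: t₂g³ eg¹, CFSE = -0.6Δ_oct = -19119 cm⁻¹.
Low-spin t₂g⁴ eg⁰ gives -1.6Δ_oct = -50984 cm⁻¹, but forming 1 extra pair costs 1P = 28655 cm⁻¹, so E(LS) = -50984 + 28655 = -22329 cm⁻¹.
The difference is -22329 − (-19119) = -3210 cm⁻¹, so low-spin lies lower.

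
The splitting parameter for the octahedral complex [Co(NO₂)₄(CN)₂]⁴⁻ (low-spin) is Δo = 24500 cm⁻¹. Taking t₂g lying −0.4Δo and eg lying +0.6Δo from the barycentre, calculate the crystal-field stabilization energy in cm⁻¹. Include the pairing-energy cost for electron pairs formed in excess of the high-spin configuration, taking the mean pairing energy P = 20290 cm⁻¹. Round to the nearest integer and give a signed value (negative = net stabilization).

-23810

Ligand charges: 4×(-1) from NO₂⁻ and 2×(-1) from CN⁻ sum to -6; with overall charge -4, Co is +2.
Group 9 minus oxidation state +2 gives a d⁷ configuration for Co²⁺.
Configuration: t₂g⁶ eg¹.
Orbital CFSE = 6(-0.4) + 1(0.6) = -1.8Δo = -1.8 × 24500 = -44100 cm⁻¹.
High-spin d⁷ would be t₂g⁵ eg² with 2 pairs; low-spin has 3, so 1 excess pair costs +1P = +20290 cm⁻¹.
Net CFSE = -44100 + 20290 = -23810 cm⁻¹.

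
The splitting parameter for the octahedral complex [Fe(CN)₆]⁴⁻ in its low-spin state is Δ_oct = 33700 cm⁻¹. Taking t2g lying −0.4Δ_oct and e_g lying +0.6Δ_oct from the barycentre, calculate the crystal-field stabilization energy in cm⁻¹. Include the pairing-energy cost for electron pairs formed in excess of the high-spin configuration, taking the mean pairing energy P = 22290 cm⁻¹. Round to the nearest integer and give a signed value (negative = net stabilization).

Each CN⁻ contributes -1; 6 × (-1) = -6. With overall charge -4, Fe is in the +2 oxidation state.
Fe is in group 8, so Fe²⁺ is d⁶ (8 − 2 = 6).
Configuration: t2g^6 e_g^0.
Orbital CFSE = 6(-0.4) + 0(0.6) = -2.4Δ_oct = -2.4 × 33700 = -80880 cm⁻¹.
High-spin d⁶ would be t2g^4 e_g^2 with 1 pair; low-spin has 3, so 2 excess pairs cost +2P = +44580 cm⁻¹.
Net CFSE = -80880 + 44580 = -36300 cm⁻¹.

-36300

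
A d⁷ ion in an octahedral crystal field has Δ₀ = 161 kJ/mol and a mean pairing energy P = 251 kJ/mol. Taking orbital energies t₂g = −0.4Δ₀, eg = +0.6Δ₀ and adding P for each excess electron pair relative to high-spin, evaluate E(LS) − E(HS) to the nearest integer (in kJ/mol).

90

High-spin: t₂g⁵ eg², CFSE = -0.8Δ₀ = -129 kJ/mol.
Low-spin: t₂g⁶ eg¹, orbital CFSE = -1.8Δ₀ = -290 kJ/mol; plus 1 excess pair × P = +251 kJ/mol; total -39 kJ/mol.
E(LS) − E(HS) = -39 − (-129) = 90 kJ/mol.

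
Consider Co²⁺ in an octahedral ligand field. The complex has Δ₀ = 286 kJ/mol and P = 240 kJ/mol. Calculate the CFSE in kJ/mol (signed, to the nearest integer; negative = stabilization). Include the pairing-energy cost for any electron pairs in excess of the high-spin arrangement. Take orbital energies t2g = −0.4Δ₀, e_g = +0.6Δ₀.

Co sits in group 9; removing 2 electrons leaves Co²⁺ with 9 − 2 = 7 d electrons.
Δ₀ > P, so pairing is preferred: the ground state is low-spin.
Filling d⁷ accordingly: t2g^6 e_g^1.
Orbital CFSE = -1.8Δ₀ = -1.8 × 286 = -515 kJ/mol.
Excess pairs vs high-spin: 3 − 2 = 1; pairing cost = +240 kJ/mol.
Net CFSE = -515 + 240 = -275 kJ/mol.

-275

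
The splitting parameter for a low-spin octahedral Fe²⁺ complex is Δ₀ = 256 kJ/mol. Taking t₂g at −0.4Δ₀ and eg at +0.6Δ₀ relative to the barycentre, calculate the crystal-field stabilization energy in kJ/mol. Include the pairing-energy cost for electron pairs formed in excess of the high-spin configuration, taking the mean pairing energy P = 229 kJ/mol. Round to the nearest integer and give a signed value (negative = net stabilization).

Fe sits in group 8; removing 2 electrons leaves Fe²⁺ with 8 − 2 = 6 d electrons.
The d⁶ electrons fill as t₂g⁶ eg⁰.
CFSE(orbital) = 6×(-0.4Δ₀) + 0×(0.6Δ₀) = -2.4Δ₀; with Δ₀ = 256 kJ/mol that is -614 kJ/mol.
High-spin d⁶ would be t₂g⁴ eg² with 1 pair; low-spin has 3, so 2 excess pairs cost +2P = +458 kJ/mol.
Combining: -614 + 458 = -156 kJ/mol.

-156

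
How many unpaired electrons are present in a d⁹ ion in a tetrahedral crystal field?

Tetrahedral fields are weak (Δₜ ≈ 4/9 Δₒ), so electrons fill high-spin.
Configuration: e^4 t2^5, giving 1 unpaired electron.

1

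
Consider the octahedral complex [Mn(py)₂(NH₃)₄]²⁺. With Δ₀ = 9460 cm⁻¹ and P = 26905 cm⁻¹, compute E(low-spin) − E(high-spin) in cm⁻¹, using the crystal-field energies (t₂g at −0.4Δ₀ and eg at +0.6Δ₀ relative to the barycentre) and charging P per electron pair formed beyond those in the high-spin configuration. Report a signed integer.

Ligand charges: 2×(+0) from py and 4×(+0) from NH₃ sum to +0; with overall charge +2, Mn is +2.
Mn is in group 7, so Mn²⁺ is d⁵ (7 − 2 = 5).
High-spin: t₂g³ eg², CFSE = 0.0Δ₀ = 0 cm⁻¹.
Low-spin t₂g⁵ eg⁰ gives -2.0Δ₀ = -18920 cm⁻¹, but forming 2 extra pairs costs 2P = 53810 cm⁻¹, so E(LS) = -18920 + 53810 = 34890 cm⁻¹.
The difference is 34890 − (0) = 34890 cm⁻¹, so high-spin lies lower.

34890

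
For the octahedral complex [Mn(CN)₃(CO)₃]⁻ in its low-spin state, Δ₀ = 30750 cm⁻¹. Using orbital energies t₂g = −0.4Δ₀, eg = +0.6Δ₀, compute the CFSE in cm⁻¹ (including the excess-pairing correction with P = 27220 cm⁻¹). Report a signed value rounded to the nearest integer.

Ligand charges: 3×(-1) from CN⁻ and 3×(+0) from CO sum to -3; with overall charge -1, Mn is +2.
Group 7 minus oxidation state +2 gives a d⁵ configuration for Mn²⁺.
The d⁵ electrons fill as t₂g⁵ eg⁰.
Orbital CFSE = 5(-0.4) + 0(0.6) = -2.0Δ₀ = -2.0 × 30750 = -61500 cm⁻¹.
Pairing penalty: 2 pairs vs 0 in the high-spin reference → 2 extra × P = 54440 cm⁻¹.
Net CFSE = -61500 + 54440 = -7060 cm⁻¹.

-7060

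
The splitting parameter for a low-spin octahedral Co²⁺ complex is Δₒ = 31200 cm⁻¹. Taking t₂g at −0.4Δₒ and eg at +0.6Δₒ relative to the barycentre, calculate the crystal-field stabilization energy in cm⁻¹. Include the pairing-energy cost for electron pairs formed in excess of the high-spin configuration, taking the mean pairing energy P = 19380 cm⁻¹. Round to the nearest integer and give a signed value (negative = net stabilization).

Co²⁺: group 9, so d-count = 9 − 2 = 7.
The d⁷ electrons fill as t₂g⁶ eg¹.
Orbital CFSE = 6(-0.4) + 1(0.6) = -1.8Δₒ = -1.8 × 31200 = -56160 cm⁻¹.
Relative to high-spin t₂g⁵ eg² (2 paired), the low-spin configuration has 1 additional pair, contributing +1 × 19380 = +19380 cm⁻¹.
Overall CFSE = -56160 + 19380 = -36780 cm⁻¹.

-36780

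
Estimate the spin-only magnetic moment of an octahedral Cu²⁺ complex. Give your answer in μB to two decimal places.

Cu²⁺: group 11, so d-count = 11 − 2 = 9.
Configuration: t2g^6 e_g^3 → 1 unpaired electron.
μ(spin-only) = √[1(1+2)] = √3 ≈ 1.73 μB.

1.73 μB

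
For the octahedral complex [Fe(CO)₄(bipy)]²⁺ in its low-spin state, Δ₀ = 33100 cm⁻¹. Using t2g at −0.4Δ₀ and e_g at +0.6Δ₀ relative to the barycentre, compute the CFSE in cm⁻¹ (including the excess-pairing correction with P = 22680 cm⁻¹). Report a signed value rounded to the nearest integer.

-34080

Ligand charges: 4×(+0) from CO and 1×(+0) from bipy sum to +0; with overall charge +2, Fe is +2.
Group 8 minus oxidation state +2 gives a d⁶ configuration for Fe²⁺.
Configuration: t2g^6 e_g^0.
Orbital CFSE = 6(-0.4) + 0(0.6) = -2.4Δ₀ = -2.4 × 33100 = -79440 cm⁻¹.
High-spin d⁶ would be t2g^4 e_g^2 with 1 pair; low-spin has 3, so 2 excess pairs cost +2P = +45360 cm⁻¹.
Net CFSE = -79440 + 45360 = -34080 cm⁻¹.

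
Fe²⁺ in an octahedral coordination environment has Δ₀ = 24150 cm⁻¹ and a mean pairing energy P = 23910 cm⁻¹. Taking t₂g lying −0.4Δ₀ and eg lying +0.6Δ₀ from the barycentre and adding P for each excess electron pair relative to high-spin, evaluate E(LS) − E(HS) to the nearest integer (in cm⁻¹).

-480

Fe is in group 8, so Fe²⁺ is d⁶ (8 − 2 = 6).
High-spin: t₂g⁴ eg², CFSE = -0.4Δ₀ = -9660 cm⁻¹.
Low-spin: t₂g⁶ eg⁰, orbital CFSE = -2.4Δ₀ = -57960 cm⁻¹; plus 2 excess pairs × P = +47820 cm⁻¹; total -10140 cm⁻¹.
Thus E(LS) − E(HS) = -480 cm⁻¹.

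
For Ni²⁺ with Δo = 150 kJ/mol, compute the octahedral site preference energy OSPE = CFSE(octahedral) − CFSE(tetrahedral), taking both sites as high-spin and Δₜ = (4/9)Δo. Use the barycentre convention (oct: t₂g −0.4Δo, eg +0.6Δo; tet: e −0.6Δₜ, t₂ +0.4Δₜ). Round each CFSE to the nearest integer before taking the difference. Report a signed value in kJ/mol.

Group 10 minus oxidation state +2 gives a d⁸ configuration for Ni²⁺.
Octahedral (high-spin): t₂g⁶ eg², CFSE = 6(−0.4) + 2(+0.6) = -1.2Δo = -1.2 × 150 = -180 kJ/mol.
In a tetrahedral site the filling is e⁴ t₂⁴: CFSE(tet) = -0.8Δₜ = -0.8 × (4/9)(150) = -53 kJ/mol.
OSPE = CFSE(oct) − CFSE(tet) = -180 − (-53) = -127 kJ/mol.

-127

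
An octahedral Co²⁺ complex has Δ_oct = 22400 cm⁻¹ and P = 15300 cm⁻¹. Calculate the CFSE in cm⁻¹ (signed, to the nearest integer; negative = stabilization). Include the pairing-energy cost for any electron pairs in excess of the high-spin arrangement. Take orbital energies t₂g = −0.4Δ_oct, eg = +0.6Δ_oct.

-25020

Co is in group 9, so Co²⁺ is d⁷ (9 − 2 = 7).
Since Δ_oct = 22400 cm⁻¹ > P = 15300 cm⁻¹, the complex adopts the low-spin configuration.
Configuration: t₂g⁶ eg¹.
Orbital CFSE = -1.8Δ_oct = -1.8 × 22400 = -40320 cm⁻¹.
Excess pairs vs high-spin: 3 − 2 = 1; pairing cost = +15300 cm⁻¹.
Net CFSE = -40320 + 15300 = -25020 cm⁻¹.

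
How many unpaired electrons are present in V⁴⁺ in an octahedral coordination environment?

1

V⁴⁺: group 5, so d-count = 5 − 4 = 1.
Configuration: t2g^1 e_g^0, giving 1 unpaired electron.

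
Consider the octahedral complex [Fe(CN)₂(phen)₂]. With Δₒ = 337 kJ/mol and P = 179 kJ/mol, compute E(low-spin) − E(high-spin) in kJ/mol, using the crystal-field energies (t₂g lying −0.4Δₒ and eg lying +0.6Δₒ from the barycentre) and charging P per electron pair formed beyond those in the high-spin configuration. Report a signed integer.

-316

Ligand charges: 2×(-1) from CN⁻ and 2×(+0) from phen sum to -2; with overall charge +0, Fe is +2.
Fe²⁺: group 8, so d-count = 8 − 2 = 6.
High-spin: t₂g⁴ eg², CFSE = -0.4Δₒ = -135 kJ/mol.
Low-spin t₂g⁶ eg⁰ gives -2.4Δₒ = -809 kJ/mol, but forming 2 extra pairs costs 2P = 358 kJ/mol, so E(LS) = -809 + 358 = -451 kJ/mol.
E(LS) − E(HS) = -451 − (-135) = -316 kJ/mol.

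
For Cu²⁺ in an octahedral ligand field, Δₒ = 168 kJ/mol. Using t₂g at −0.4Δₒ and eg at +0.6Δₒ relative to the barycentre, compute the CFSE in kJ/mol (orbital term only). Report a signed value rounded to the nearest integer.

-101

Group 11 minus oxidation state +2 gives a d⁹ configuration for Cu²⁺.
For octahedral d⁹ the high- and low-spin configurations coincide.
Electron filling gives t₂g⁶ eg³.
The orbital stabilization is -0.6Δₒ = -0.6 × 168 = -101 kJ/mol.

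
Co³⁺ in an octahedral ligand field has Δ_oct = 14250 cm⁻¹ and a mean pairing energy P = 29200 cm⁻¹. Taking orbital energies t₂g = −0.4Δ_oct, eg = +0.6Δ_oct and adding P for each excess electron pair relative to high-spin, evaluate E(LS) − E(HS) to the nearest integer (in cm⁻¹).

Co sits in group 9; removing 3 electrons leaves Co³⁺ with 9 − 3 = 6 d electrons.
High-spin d⁶ fills as t₂g⁴ eg² with CFSE 4(−0.4) + 2(+0.6) = -0.4Δ_oct = -5700 cm⁻¹.
For low-spin the configuration is t₂g⁶ eg⁰: orbital energy -2.4 × 14250 = -34200 cm⁻¹, and 2 additional pairs relative to high-spin add 58400 cm⁻¹, giving 24200 cm⁻¹.
The difference is 24200 − (-5700) = 29900 cm⁻¹, so high-spin lies lower.

29900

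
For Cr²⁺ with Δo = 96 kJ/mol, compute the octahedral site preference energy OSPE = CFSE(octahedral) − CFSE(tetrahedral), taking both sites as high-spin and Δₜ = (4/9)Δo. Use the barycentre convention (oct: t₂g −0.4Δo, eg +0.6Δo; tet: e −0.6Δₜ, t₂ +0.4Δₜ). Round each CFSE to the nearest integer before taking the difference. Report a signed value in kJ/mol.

-41

Cr²⁺: group 6, so d-count = 6 − 2 = 4.
Octahedral high-spin t₂g³ eg¹: CFSE = -0.6 × 96 = -58 kJ/mol.
Tetrahedral e² t₂² gives -0.4Δₜ = -0.4 × (4/9) × 96 = -17 kJ/mol.
OSPE = -58 − (-17) = -41 kJ/mol.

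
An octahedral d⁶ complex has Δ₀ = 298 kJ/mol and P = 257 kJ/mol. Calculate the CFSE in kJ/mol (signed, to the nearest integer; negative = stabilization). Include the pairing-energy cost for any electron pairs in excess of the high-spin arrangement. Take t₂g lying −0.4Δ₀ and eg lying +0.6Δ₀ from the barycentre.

-201

Here Δ₀ > P (298 > 257), so the low-spin state is favoured.
Configuration: t₂g⁶ eg⁰.
Orbital CFSE = -2.4Δ₀ = -2.4 × 298 = -715 kJ/mol.
Excess pairs vs high-spin: 3 − 1 = 2; pairing cost = +514 kJ/mol.
Net CFSE = -715 + 514 = -201 kJ/mol.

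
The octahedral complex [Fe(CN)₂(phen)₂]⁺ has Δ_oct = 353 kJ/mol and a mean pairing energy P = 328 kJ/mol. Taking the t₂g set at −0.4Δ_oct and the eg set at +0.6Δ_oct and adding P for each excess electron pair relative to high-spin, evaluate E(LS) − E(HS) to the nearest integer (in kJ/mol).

Ligand charges: 2×(-1) from CN⁻ and 2×(+0) from phen sum to -2; with overall charge +1, Fe is +3.
Fe³⁺: group 8, so d-count = 8 − 3 = 5.
High-spin d⁵ fills as t₂g³ eg² with CFSE 3(−0.4) + 2(+0.6) = 0.0Δ_oct = 0 kJ/mol.
Low-spin t₂g⁵ eg⁰ gives -2.0Δ_oct = -706 kJ/mol, but forming 2 extra pairs costs 2P = 656 kJ/mol, so E(LS) = -706 + 656 = -50 kJ/mol.
Thus E(LS) − E(HS) = -50 kJ/mol.

-50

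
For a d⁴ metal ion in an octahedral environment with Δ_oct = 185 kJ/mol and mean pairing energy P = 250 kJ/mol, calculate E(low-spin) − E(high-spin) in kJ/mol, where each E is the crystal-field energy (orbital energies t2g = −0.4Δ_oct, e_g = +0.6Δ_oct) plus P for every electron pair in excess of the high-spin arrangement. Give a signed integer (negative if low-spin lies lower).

High-spin d⁴ fills as t2g^3 e_g^1 with CFSE 3(−0.4) + 1(+0.6) = -0.6Δ_oct = -111 kJ/mol.
Low-spin: t2g^4 e_g^0, orbital CFSE = -1.6Δ_oct = -296 kJ/mol; plus 1 excess pair × P = +250 kJ/mol; total -46 kJ/mol.
The difference is -46 − (-111) = 65 kJ/mol, so high-spin lies lower.

65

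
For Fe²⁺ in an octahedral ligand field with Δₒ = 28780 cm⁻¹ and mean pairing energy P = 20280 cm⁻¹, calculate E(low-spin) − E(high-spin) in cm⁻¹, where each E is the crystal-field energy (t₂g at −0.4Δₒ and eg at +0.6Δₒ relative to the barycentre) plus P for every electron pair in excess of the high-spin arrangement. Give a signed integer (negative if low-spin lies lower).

Fe sits in group 8; removing 2 electrons leaves Fe²⁺ with 8 − 2 = 6 d electrons.
High-spin d⁶ fills as t₂g⁴ eg² with CFSE 4(−0.4) + 2(+0.6) = -0.4Δₒ = -11512 cm⁻¹.
For low-spin the configuration is t₂g⁶ eg⁰: orbital energy -2.4 × 28780 = -69072 cm⁻¹, and 2 additional pairs relative to high-spin add 40560 cm⁻¹, giving -28512 cm⁻¹.
E(LS) − E(HS) = -28512 − (-11512) = -17000 cm⁻¹.

-17000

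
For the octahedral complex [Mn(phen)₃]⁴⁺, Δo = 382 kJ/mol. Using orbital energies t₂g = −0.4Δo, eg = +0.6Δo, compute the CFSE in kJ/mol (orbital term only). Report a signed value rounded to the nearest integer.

phen is neutral, so the +4 overall charge sits on Mn: oxidation state +4.
Mn sits in group 7; removing 4 electrons leaves Mn⁴⁺ with 7 − 4 = 3 d electrons.
For octahedral d³ the high- and low-spin configurations coincide.
Electron filling gives t₂g³ eg⁰.
Orbital CFSE = 3(-0.4) + 0(0.6) = -1.2Δo = -1.2 × 382 = -458 kJ/mol.

-458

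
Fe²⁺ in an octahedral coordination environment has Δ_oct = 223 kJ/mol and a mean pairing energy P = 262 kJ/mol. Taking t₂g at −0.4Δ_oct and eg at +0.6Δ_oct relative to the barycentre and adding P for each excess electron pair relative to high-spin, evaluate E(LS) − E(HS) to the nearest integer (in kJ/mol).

78

Fe sits in group 8; removing 2 electrons leaves Fe²⁺ with 8 − 2 = 6 d electrons.
High-spin: t₂g⁴ eg², CFSE = -0.4Δ_oct = -89 kJ/mol.
Low-spin: t₂g⁶ eg⁰, orbital CFSE = -2.4Δ_oct = -535 kJ/mol; plus 2 excess pairs × P = +524 kJ/mol; total -11 kJ/mol.
E(LS) − E(HS) = -11 − (-89) = 78 kJ/mol.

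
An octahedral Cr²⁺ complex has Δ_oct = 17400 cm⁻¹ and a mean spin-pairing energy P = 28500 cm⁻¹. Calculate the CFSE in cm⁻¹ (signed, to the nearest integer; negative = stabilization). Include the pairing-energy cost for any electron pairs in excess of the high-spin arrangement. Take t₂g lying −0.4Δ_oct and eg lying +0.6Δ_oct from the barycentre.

Cr sits in group 6; removing 2 electrons leaves Cr²⁺ with 6 − 2 = 4 d electrons.
Δ_oct < P, so pairing is avoided: the ground state is high-spin.
Configuration: t₂g³ eg¹.
Orbital CFSE = -0.6Δ_oct = -0.6 × 17400 = -10440 cm⁻¹.
High-spin has no excess pairs, so no pairing correction applies.

-10440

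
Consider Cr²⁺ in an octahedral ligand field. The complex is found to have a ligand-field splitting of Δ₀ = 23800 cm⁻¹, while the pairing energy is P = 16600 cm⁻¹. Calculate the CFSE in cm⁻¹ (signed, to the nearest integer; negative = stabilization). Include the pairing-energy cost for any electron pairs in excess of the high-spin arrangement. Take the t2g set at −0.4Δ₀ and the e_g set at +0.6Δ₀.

Cr sits in group 6; removing 2 electrons leaves Cr²⁺ with 6 − 2 = 4 d electrons.
With Δ₀ > P the complex is low-spin.
That gives t2g^4 e_g^0.
Orbital CFSE = -1.6Δ₀ = -1.6 × 23800 = -38080 cm⁻¹.
Excess pairs vs high-spin: 1 − 0 = 1; pairing cost = +16600 cm⁻¹.
Net CFSE = -38080 + 16600 = -21480 cm⁻¹.

-21480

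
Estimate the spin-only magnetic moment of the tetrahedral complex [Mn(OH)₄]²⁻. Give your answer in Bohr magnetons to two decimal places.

5.92 Bohr magnetons

Each OH⁻ contributes -1; 4 × (-1) = -4. With overall charge -2, Mn is in the +2 oxidation state.
Mn sits in group 7; removing 2 electrons leaves Mn²⁺ with 7 − 2 = 5 d electrons.
Tetrahedral splitting is small, so the complex is high-spin.
Configuration: e² t₂³ → 5 unpaired electrons.
μ(spin-only) = √[5(5+2)] = √35 ≈ 5.92 Bohr magnetons.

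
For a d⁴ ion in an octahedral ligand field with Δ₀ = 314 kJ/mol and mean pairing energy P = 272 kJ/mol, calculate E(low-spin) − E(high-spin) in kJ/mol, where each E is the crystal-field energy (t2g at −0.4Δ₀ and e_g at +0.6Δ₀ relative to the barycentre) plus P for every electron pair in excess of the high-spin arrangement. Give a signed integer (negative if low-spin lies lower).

-42

High-spin d⁴ fills as t2g^3 e_g^1 with CFSE 3(−0.4) + 1(+0.6) = -0.6Δ₀ = -188 kJ/mol.
Low-spin t2g^4 e_g^0 gives -1.6Δ₀ = -502 kJ/mol, but forming 1 extra pair costs 1P = 272 kJ/mol, so E(LS) = -502 + 272 = -230 kJ/mol.
Thus E(LS) − E(HS) = -42 kJ/mol.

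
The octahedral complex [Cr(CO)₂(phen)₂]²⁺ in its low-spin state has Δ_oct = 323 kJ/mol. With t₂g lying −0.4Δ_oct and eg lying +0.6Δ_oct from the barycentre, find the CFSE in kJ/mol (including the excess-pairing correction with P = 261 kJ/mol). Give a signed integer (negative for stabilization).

-256

Ligand charges: 2×(+0) from CO and 2×(+0) from phen sum to +0; with overall charge +2, Cr is +2.
Cr sits in group 6; removing 2 electrons leaves Cr²⁺ with 6 − 2 = 4 d electrons.
Configuration: t₂g⁴ eg⁰.
CFSE(orbital) = 4×(-0.4Δ_oct) + 0×(0.6Δ_oct) = -1.6Δ_oct; with Δ_oct = 323 kJ/mol that is -517 kJ/mol.
High-spin d⁴ would be t₂g³ eg¹ with 0 pairs; low-spin has 1, so 1 excess pair costs +1P = +261 kJ/mol.
Overall CFSE = -517 + 261 = -256 kJ/mol.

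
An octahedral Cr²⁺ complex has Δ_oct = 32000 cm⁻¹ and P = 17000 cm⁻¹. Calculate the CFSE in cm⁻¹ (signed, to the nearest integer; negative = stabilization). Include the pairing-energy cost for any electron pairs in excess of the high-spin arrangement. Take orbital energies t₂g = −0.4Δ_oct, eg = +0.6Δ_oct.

-34200

Cr²⁺: group 6, so d-count = 6 − 2 = 4.
Since Δ_oct = 32000 cm⁻¹ > P = 17000 cm⁻¹, the complex adopts the low-spin configuration.
Configuration: t₂g⁴ eg⁰.
Orbital CFSE = -1.6Δ_oct = -1.6 × 32000 = -51200 cm⁻¹.
Excess pairs vs high-spin: 1 − 0 = 1; pairing cost = +17000 cm⁻¹.
Net CFSE = -51200 + 17000 = -34200 cm⁻¹.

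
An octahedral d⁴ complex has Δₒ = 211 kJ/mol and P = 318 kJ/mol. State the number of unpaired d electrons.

With Δₒ < P the complex is high-spin.
Configuration: t2g^3 e_g^1.
Unpaired electrons: 4.

4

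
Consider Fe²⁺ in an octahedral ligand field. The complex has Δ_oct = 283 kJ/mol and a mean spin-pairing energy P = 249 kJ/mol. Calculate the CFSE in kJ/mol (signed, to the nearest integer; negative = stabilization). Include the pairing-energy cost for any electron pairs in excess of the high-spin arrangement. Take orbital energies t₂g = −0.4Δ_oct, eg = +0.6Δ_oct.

-181

Fe²⁺: group 8, so d-count = 8 − 2 = 6.
Here Δ_oct > P (283 > 249), so the low-spin state is favoured.
Filling d⁶ accordingly: t₂g⁶ eg⁰.
Orbital CFSE = -2.4Δ_oct = -2.4 × 283 = -679 kJ/mol.
Excess pairs vs high-spin: 3 − 1 = 2; pairing cost = +498 kJ/mol.
Net CFSE = -679 + 498 = -181 kJ/mol.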